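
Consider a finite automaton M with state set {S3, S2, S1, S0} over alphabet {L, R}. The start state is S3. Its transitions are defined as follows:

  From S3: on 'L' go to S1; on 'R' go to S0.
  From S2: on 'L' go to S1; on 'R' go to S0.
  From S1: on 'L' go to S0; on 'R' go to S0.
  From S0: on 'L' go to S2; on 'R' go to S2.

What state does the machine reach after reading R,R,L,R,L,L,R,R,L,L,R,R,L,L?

S1

Trace: S3 -R-> S0 -R-> S2 -L-> S1 -R-> S0 -L-> S2 -L-> S1 -R-> S0 -R-> S2 -L-> S1 -L-> S0 -R-> S2 -R-> S0 -L-> S2 -L-> S1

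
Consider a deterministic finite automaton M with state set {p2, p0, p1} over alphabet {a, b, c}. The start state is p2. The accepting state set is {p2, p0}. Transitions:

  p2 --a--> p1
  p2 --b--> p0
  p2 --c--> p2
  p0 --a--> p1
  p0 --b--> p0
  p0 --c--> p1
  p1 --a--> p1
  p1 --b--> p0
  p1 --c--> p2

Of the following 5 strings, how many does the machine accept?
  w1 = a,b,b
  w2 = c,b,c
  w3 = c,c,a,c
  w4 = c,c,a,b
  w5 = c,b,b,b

w1: Trace: p2 -a-> p1 -b-> p0 -b-> p0  → end p0, accepted
w2: Trace: p2 -c-> p2 -b-> p0 -c-> p1  → end p1, rejected
w3: Trace: p2 -c-> p2 -c-> p2 -a-> p1 -c-> p2  → end p2, accepted
w4: Trace: p2 -c-> p2 -c-> p2 -a-> p1 -b-> p0  → end p0, accepted
w5: Trace: p2 -c-> p2 -b-> p0 -b-> p0 -b-> p0  → end p0, accepted

4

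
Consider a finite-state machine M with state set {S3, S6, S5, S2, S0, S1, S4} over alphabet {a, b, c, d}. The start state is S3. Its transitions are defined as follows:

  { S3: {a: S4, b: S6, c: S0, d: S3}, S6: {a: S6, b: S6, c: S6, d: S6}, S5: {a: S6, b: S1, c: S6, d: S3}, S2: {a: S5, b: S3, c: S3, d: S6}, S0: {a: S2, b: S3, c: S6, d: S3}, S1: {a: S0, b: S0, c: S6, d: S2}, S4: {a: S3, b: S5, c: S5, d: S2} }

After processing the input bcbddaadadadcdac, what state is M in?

S3 → S6 → S6 → S6 → S6 → S6 → S6 → S6 → S6 → S6 → S6 → S6 → S6 → S6 → S6 → S6 → S6

S6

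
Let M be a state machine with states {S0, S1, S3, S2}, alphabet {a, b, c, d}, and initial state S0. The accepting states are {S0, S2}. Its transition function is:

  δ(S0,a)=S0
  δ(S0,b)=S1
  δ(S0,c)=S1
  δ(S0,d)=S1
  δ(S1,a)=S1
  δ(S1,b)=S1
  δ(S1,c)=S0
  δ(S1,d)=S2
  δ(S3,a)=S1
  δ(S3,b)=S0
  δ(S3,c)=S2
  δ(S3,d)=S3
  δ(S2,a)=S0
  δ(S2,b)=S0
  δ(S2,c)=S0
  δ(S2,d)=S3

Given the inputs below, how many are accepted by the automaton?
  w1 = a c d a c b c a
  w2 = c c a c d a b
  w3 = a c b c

w1: S0 → S0 → S1 → S2 → S0 → S1 → S1 → S0 → S0  → end S0, accepted
w2: S0 → S1 → S0 → S0 → S1 → S2 → S0 → S1  → end S1, rejected
w3: S0 → S0 → S1 → S1 → S0  → end S0, accepted

2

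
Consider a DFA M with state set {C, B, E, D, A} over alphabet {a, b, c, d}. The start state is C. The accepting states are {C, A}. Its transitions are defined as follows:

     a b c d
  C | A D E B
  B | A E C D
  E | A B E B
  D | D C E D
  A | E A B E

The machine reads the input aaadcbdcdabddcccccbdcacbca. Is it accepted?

start at C
read 'a': C → A
read 'a': A → E
read 'a': E → A
read 'd': A → E
read 'c': E → E
read 'b': E → B
read 'd': B → D
read 'c': D → E
read 'd': E → B
read 'a': B → A
read 'b': A → A
read 'd': A → E
read 'd': E → B
read 'c': B → C
read 'c': C → E
read 'c': E → E
read 'c': E → E
read 'c': E → E
read 'b': E → B
read 'd': B → D
read 'c': D → E
read 'a': E → A
read 'c': A → B
read 'b': B → E
read 'c': E → E
read 'a': E → A
End state A is accepting.

Yes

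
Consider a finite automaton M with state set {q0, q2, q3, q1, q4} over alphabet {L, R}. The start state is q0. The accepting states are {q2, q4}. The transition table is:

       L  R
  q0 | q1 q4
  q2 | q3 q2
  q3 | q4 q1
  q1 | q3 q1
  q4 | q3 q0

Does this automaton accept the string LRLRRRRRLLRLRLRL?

No

q0 → q1 → q1 → q3 → q1 → q1 → q1 → q1 → q1 → q3 → q4 → q0 → q1 → q1 → q3 → q1 → q3
End state q3 is not accepting.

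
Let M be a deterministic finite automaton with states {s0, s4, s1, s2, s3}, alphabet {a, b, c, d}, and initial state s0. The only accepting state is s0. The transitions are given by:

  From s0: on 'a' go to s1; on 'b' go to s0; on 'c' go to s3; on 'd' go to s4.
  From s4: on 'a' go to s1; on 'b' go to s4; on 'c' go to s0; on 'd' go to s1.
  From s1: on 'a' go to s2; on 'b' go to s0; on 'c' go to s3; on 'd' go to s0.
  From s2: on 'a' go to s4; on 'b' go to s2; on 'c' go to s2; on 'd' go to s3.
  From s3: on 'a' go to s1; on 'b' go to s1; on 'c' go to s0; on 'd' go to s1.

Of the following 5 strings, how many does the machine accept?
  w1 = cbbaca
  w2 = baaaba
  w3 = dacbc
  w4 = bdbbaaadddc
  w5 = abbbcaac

w1: Trace: s0 -c-> s3 -b-> s1 -b-> s0 -a-> s1 -c-> s3 -a-> s1  → end s1, rejected
w2: Trace: s0 -b-> s0 -a-> s1 -a-> s2 -a-> s4 -b-> s4 -a-> s1  → end s1, rejected
w3: Trace: s0 -d-> s4 -a-> s1 -c-> s3 -b-> s1 -c-> s3  → end s3, rejected
w4: Trace: s0 -b-> s0 -d-> s4 -b-> s4 -b-> s4 -a-> s1 -a-> s2 -a-> s4 -d-> s1 -d-> s0 -d-> s4 -c-> s0  → end s0, accepted
w5: Trace: s0 -a-> s1 -b-> s0 -b-> s0 -b-> s0 -c-> s3 -a-> s1 -a-> s2 -c-> s2  → end s2, rejected

1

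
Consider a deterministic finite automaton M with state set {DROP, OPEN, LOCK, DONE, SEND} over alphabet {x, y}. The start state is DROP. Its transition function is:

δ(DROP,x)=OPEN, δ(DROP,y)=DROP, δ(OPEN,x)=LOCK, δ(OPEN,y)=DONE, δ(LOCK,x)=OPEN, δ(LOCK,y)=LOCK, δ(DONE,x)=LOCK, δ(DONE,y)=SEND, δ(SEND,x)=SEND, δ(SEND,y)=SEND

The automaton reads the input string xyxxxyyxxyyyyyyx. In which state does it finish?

OPEN

DROP → OPEN → DONE → LOCK → OPEN → LOCK → LOCK → LOCK → OPEN → LOCK → LOCK → LOCK → LOCK → LOCK → LOCK → LOCK → OPEN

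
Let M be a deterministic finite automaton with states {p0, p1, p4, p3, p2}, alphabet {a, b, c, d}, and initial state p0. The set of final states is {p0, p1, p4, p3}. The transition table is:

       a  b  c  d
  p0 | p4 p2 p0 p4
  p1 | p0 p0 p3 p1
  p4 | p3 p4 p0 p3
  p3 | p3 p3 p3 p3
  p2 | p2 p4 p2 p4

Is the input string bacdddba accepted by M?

Yes

Trace: p0 -b-> p2 -a-> p2 -c-> p2 -d-> p4 -d-> p3 -d-> p3 -b-> p3 -a-> p3
End state p3 is accepting.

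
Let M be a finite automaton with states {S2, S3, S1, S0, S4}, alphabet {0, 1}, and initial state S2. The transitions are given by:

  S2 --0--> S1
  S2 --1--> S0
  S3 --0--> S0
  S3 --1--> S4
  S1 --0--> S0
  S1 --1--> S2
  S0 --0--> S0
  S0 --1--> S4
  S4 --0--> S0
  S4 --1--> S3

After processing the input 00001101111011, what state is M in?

start at S2
read '0': S2 → S1
read '0': S1 → S0
read '0': S0 → S0
read '0': S0 → S0
read '1': S0 → S4
read '1': S4 → S3
read '0': S3 → S0
read '1': S0 → S4
read '1': S4 → S3
read '1': S3 → S4
read '1': S4 → S3
read '0': S3 → S0
read '1': S0 → S4
read '1': S4 → S3

S3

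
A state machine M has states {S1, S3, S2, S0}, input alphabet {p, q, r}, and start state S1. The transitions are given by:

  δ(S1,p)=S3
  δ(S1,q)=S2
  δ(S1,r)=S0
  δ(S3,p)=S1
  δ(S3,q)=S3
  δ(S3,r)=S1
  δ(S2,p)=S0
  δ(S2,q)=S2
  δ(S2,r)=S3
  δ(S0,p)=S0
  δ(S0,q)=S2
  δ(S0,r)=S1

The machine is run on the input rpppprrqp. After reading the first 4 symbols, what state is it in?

start at S1
read 'r': S1 → S0
read 'p': S0 → S0
read 'p': S0 → S0
read 'p': S0 → S0
After 4 symbols: S0.

S0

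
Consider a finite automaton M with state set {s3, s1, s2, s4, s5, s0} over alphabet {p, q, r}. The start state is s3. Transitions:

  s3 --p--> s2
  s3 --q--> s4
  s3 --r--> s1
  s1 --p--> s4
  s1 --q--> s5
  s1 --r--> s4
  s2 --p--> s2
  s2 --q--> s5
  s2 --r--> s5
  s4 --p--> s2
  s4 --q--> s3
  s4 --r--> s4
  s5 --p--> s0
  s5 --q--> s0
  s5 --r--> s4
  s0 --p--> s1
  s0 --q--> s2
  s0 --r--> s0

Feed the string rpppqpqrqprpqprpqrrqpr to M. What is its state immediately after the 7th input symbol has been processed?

Trace: s3 -r-> s1 -p-> s4 -p-> s2 -p-> s2 -q-> s5 -p-> s0 -q-> s2
After 7 symbols: s2.

s2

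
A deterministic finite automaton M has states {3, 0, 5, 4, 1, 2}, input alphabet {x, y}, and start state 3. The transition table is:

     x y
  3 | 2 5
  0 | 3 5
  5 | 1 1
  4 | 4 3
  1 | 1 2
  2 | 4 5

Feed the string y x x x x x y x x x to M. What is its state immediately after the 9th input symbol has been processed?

4

start at 3
read 'y': 3 → 5
read 'x': 5 → 1
read 'x': 1 → 1
read 'x': 1 → 1
read 'x': 1 → 1
read 'x': 1 → 1
read 'y': 1 → 2
read 'x': 2 → 4
read 'x': 4 → 4
After 9 symbols: 4.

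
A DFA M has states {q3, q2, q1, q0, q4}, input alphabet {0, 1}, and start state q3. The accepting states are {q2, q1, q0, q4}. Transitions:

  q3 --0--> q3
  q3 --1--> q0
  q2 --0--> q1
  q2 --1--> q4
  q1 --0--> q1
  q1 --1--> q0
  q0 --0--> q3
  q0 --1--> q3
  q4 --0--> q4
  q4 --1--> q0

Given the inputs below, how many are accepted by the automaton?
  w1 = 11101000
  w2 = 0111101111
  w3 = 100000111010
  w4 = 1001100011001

w1: Trace: q3 -1-> q0 -1-> q3 -1-> q0 -0-> q3 -1-> q0 -0-> q3 -0-> q3 -0-> q3  → end q3, rejected
w2: Trace: q3 -0-> q3 -1-> q0 -1-> q3 -1-> q0 -1-> q3 -0-> q3 -1-> q0 -1-> q3 -1-> q0 -1-> q3  → end q3, rejected
w3: Trace: q3 -1-> q0 -0-> q3 -0-> q3 -0-> q3 -0-> q3 -0-> q3 -1-> q0 -1-> q3 -1-> q0 -0-> q3 -1-> q0 -0-> q3  → end q3, rejected
w4: Trace: q3 -1-> q0 -0-> q3 -0-> q3 -1-> q0 -1-> q3 -0-> q3 -0-> q3 -0-> q3 -1-> q0 -1-> q3 -0-> q3 -0-> q3 -1-> q0  → end q0, accepted

1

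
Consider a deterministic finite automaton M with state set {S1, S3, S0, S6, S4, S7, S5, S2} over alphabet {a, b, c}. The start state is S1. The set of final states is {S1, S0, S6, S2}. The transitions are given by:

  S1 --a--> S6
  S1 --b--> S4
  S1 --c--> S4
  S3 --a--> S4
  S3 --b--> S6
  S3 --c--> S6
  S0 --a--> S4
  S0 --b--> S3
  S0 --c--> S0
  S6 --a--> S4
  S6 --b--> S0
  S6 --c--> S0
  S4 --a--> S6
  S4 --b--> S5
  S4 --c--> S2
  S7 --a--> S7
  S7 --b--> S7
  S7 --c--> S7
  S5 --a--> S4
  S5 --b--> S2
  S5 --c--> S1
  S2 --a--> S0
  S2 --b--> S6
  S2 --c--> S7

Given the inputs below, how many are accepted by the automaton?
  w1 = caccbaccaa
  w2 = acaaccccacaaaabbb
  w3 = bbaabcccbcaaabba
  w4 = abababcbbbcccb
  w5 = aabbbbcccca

2

w1: Trace: S1 -c-> S4 -a-> S6 -c-> S0 -c-> S0 -b-> S3 -a-> S4 -c-> S2 -c-> S7 -a-> S7 -a-> S7  → end S7, rejected
w2: Trace: S1 -a-> S6 -c-> S0 -a-> S4 -a-> S6 -c-> S0 -c-> S0 -c-> S0 -c-> S0 -a-> S4 -c-> S2 -a-> S0 -a-> S4 -a-> S6 -a-> S4 -b-> S5 -b-> S2 -b-> S6  → end S6, accepted
w3: Trace: S1 -b-> S4 -b-> S5 -a-> S4 -a-> S6 -b-> S0 -c-> S0 -c-> S0 -c-> S0 -b-> S3 -c-> S6 -a-> S4 -a-> S6 -a-> S4 -b-> S5 -b-> S2 -a-> S0  → end S0, accepted
w4: Trace: S1 -a-> S6 -b-> S0 -a-> S4 -b-> S5 -a-> S4 -b-> S5 -c-> S1 -b-> S4 -b-> S5 -b-> S2 -c-> S7 -c-> S7 -c-> S7 -b-> S7  → end S7, rejected
w5: Trace: S1 -a-> S6 -a-> S4 -b-> S5 -b-> S2 -b-> S6 -b-> S0 -c-> S0 -c-> S0 -c-> S0 -c-> S0 -a-> S4  → end S4, rejected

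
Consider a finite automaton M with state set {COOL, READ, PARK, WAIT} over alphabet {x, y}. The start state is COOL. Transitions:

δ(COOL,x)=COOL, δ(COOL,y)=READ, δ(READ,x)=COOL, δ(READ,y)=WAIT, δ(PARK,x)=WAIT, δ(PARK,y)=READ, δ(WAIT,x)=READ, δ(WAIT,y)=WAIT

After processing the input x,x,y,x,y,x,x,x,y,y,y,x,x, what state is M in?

COOL

Trace: COOL -x-> COOL -x-> COOL -y-> READ -x-> COOL -y-> READ -x-> COOL -x-> COOL -x-> COOL -y-> READ -y-> WAIT -y-> WAIT -x-> READ -x-> COOL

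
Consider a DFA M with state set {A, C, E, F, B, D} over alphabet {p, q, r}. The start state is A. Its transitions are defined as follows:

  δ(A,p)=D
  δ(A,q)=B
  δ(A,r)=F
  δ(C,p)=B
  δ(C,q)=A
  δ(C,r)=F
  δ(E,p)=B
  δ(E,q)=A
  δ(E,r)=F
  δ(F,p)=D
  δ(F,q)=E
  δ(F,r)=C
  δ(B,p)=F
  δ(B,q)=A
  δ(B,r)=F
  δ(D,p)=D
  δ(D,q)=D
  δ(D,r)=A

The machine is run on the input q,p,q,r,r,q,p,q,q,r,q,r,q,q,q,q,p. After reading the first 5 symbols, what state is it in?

Trace: A -q-> B -p-> F -q-> E -r-> F -r-> C
After 5 symbols: C.

C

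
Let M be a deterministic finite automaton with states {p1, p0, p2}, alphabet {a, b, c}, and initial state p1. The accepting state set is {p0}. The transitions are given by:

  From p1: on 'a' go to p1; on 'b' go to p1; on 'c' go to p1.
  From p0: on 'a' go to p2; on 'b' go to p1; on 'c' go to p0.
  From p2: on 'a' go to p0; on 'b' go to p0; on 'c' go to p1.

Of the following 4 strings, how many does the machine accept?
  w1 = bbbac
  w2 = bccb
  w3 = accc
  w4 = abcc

0

w1:
  start at p1
  read 'b': p1 → p1
  read 'b': p1 → p1
  read 'b': p1 → p1
  read 'a': p1 → p1
  read 'c': p1 → p1
  end p1, rejected
w2:
  start at p1
  read 'b': p1 → p1
  read 'c': p1 → p1
  read 'c': p1 → p1
  read 'b': p1 → p1
  end p1, rejected
w3:
  start at p1
  read 'a': p1 → p1
  read 'c': p1 → p1
  read 'c': p1 → p1
  read 'c': p1 → p1
  end p1, rejected
w4:
  start at p1
  read 'a': p1 → p1
  read 'b': p1 → p1
  read 'c': p1 → p1
  read 'c': p1 → p1
  end p1, rejected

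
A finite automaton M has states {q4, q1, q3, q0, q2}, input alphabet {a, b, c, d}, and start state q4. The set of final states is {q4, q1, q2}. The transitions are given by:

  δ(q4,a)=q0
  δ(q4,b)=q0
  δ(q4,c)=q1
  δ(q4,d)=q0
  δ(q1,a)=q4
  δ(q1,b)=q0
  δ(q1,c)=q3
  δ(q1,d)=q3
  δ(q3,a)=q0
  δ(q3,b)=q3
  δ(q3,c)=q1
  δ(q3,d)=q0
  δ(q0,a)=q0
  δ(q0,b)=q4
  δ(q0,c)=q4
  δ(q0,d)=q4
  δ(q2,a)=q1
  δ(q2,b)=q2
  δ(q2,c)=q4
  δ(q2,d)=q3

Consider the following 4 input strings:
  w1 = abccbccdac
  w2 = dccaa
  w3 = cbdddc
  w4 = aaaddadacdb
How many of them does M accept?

3

w1: q4 → q0 → q4 → q1 → q3 → q3 → q1 → q3 → q0 → q0 → q4  → end q4, accepted
w2: q4 → q0 → q4 → q1 → q4 → q0  → end q0, rejected
w3: q4 → q1 → q0 → q4 → q0 → q4 → q1  → end q1, accepted
w4: q4 → q0 → q0 → q0 → q4 → q0 → q0 → q4 → q0 → q4 → q0 → q4  → end q4, accepted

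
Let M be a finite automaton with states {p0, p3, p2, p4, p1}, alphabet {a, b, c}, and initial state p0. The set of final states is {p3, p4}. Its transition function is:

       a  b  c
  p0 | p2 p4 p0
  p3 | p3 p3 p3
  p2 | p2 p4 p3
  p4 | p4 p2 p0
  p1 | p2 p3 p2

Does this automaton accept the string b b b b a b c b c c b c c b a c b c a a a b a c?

start at p0
read 'b': p0 → p4
read 'b': p4 → p2
read 'b': p2 → p4
read 'b': p4 → p2
read 'a': p2 → p2
read 'b': p2 → p4
read 'c': p4 → p0
read 'b': p0 → p4
read 'c': p4 → p0
read 'c': p0 → p0
read 'b': p0 → p4
read 'c': p4 → p0
read 'c': p0 → p0
read 'b': p0 → p4
read 'a': p4 → p4
read 'c': p4 → p0
read 'b': p0 → p4
read 'c': p4 → p0
read 'a': p0 → p2
read 'a': p2 → p2
read 'a': p2 → p2
read 'b': p2 → p4
read 'a': p4 → p4
read 'c': p4 → p0
End state p0 is not accepting.

No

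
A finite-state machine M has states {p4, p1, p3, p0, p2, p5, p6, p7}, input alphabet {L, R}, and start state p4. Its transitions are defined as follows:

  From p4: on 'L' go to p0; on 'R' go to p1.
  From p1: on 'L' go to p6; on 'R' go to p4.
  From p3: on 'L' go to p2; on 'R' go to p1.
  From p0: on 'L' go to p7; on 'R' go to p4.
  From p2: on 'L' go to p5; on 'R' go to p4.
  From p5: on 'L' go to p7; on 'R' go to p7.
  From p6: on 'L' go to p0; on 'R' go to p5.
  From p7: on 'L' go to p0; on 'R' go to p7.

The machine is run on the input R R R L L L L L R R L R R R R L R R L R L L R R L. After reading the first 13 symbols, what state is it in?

start at p4
read 'R': p4 → p1
read 'R': p1 → p4
read 'R': p4 → p1
read 'L': p1 → p6
read 'L': p6 → p0
read 'L': p0 → p7
read 'L': p7 → p0
read 'L': p0 → p7
read 'R': p7 → p7
read 'R': p7 → p7
read 'L': p7 → p0
read 'R': p0 → p4
read 'R': p4 → p1
After 13 symbols: p1.

p1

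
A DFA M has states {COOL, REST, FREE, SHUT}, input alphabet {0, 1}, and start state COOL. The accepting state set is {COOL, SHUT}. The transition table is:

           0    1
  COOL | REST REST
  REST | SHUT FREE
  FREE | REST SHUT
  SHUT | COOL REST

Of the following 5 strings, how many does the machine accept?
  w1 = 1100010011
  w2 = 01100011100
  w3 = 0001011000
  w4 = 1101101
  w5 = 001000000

w1:
  start at COOL
  read '1': COOL → REST
  read '1': REST → FREE
  read '0': FREE → REST
  read '0': REST → SHUT
  read '0': SHUT → COOL
  read '1': COOL → REST
  read '0': REST → SHUT
  read '0': SHUT → COOL
  read '1': COOL → REST
  read '1': REST → FREE
  end FREE, rejected
w2:
  start at COOL
  read '0': COOL → REST
  read '1': REST → FREE
  read '1': FREE → SHUT
  read '0': SHUT → COOL
  read '0': COOL → REST
  read '0': REST → SHUT
  read '1': SHUT → REST
  read '1': REST → FREE
  read '1': FREE → SHUT
  read '0': SHUT → COOL
  read '0': COOL → REST
  end REST, rejected
w3:
  start at COOL
  read '0': COOL → REST
  read '0': REST → SHUT
  read '0': SHUT → COOL
  read '1': COOL → REST
  read '0': REST → SHUT
  read '1': SHUT → REST
  read '1': REST → FREE
  read '0': FREE → REST
  read '0': REST → SHUT
  read '0': SHUT → COOL
  end COOL, accepted
w4:
  start at COOL
  read '1': COOL → REST
  read '1': REST → FREE
  read '0': FREE → REST
  read '1': REST → FREE
  read '1': FREE → SHUT
  read '0': SHUT → COOL
  read '1': COOL → REST
  end REST, rejected
w5:
  start at COOL
  read '0': COOL → REST
  read '0': REST → SHUT
  read '1': SHUT → REST
  read '0': REST → SHUT
  read '0': SHUT → COOL
  read '0': COOL → REST
  read '0': REST → SHUT
  read '0': SHUT → COOL
  read '0': COOL → REST
  end REST, rejected

1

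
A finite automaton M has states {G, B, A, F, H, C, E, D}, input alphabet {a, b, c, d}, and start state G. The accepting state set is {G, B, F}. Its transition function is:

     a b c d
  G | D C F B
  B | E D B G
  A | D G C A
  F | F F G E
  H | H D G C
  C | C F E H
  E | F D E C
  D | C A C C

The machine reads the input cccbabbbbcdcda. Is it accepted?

No

Trace: G -c-> F -c-> G -c-> F -b-> F -a-> F -b-> F -b-> F -b-> F -b-> F -c-> G -d-> B -c-> B -d-> G -a-> D
End state D is not accepting.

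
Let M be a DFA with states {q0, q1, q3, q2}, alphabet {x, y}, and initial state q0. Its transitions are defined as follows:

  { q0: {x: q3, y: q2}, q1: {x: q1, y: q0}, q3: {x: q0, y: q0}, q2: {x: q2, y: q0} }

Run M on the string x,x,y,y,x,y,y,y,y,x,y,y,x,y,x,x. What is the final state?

q0

Trace: q0 -x-> q3 -x-> q0 -y-> q2 -y-> q0 -x-> q3 -y-> q0 -y-> q2 -y-> q0 -y-> q2 -x-> q2 -y-> q0 -y-> q2 -x-> q2 -y-> q0 -x-> q3 -x-> q0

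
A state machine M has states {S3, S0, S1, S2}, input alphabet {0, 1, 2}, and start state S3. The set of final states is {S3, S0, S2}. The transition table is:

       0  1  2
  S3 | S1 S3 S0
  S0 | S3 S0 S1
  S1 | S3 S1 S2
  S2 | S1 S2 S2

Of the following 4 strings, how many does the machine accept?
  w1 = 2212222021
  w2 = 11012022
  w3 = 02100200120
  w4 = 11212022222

w1: Trace: S3 -2-> S0 -2-> S1 -1-> S1 -2-> S2 -2-> S2 -2-> S2 -2-> S2 -0-> S1 -2-> S2 -1-> S2  → end S2, accepted
w2: Trace: S3 -1-> S3 -1-> S3 -0-> S1 -1-> S1 -2-> S2 -0-> S1 -2-> S2 -2-> S2  → end S2, accepted
w3: Trace: S3 -0-> S1 -2-> S2 -1-> S2 -0-> S1 -0-> S3 -2-> S0 -0-> S3 -0-> S1 -1-> S1 -2-> S2 -0-> S1  → end S1, rejected
w4: Trace: S3 -1-> S3 -1-> S3 -2-> S0 -1-> S0 -2-> S1 -0-> S3 -2-> S0 -2-> S1 -2-> S2 -2-> S2 -2-> S2  → end S2, accepted

3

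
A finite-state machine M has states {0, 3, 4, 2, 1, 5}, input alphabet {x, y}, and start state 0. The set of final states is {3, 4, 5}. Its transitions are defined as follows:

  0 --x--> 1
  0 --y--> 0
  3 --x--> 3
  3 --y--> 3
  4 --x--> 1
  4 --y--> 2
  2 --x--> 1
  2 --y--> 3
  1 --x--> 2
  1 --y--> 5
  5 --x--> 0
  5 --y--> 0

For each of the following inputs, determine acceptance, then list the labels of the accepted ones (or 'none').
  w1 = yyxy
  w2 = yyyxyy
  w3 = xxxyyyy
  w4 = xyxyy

w1

w1:
  start at 0
  read 'y': 0 → 0
  read 'y': 0 → 0
  read 'x': 0 → 1
  read 'y': 1 → 5
  end 5, accepted
w2:
  start at 0
  read 'y': 0 → 0
  read 'y': 0 → 0
  read 'y': 0 → 0
  read 'x': 0 → 1
  read 'y': 1 → 5
  read 'y': 5 → 0
  end 0, rejected
w3:
  start at 0
  read 'x': 0 → 1
  read 'x': 1 → 2
  read 'x': 2 → 1
  read 'y': 1 → 5
  read 'y': 5 → 0
  read 'y': 0 → 0
  read 'y': 0 → 0
  end 0, rejected
w4:
  start at 0
  read 'x': 0 → 1
  read 'y': 1 → 5
  read 'x': 5 → 0
  read 'y': 0 → 0
  read 'y': 0 → 0
  end 0, rejected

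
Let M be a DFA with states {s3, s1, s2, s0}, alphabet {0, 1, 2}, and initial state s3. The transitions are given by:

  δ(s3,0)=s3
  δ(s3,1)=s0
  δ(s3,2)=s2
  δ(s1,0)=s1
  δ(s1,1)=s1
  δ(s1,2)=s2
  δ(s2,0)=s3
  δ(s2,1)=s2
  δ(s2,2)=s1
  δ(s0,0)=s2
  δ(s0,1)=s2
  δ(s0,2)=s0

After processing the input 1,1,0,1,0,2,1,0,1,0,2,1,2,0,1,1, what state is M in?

s1

Trace: s3 -1-> s0 -1-> s2 -0-> s3 -1-> s0 -0-> s2 -2-> s1 -1-> s1 -0-> s1 -1-> s1 -0-> s1 -2-> s2 -1-> s2 -2-> s1 -0-> s1 -1-> s1 -1-> s1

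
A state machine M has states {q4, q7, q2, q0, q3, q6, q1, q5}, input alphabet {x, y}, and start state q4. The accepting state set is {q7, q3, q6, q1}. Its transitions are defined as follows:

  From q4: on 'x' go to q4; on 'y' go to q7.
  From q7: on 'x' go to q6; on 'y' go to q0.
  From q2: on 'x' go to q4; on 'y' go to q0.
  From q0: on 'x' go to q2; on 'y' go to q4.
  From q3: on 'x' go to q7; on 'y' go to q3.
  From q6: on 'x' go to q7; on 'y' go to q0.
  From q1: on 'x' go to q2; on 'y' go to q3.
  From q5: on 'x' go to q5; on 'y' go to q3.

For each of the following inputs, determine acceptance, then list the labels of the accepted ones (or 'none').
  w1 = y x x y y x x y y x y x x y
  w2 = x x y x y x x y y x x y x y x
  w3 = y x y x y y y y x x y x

w1: Trace: q4 -y-> q7 -x-> q6 -x-> q7 -y-> q0 -y-> q4 -x-> q4 -x-> q4 -y-> q7 -y-> q0 -x-> q2 -y-> q0 -x-> q2 -x-> q4 -y-> q7  → end q7, accepted
w2: Trace: q4 -x-> q4 -x-> q4 -y-> q7 -x-> q6 -y-> q0 -x-> q2 -x-> q4 -y-> q7 -y-> q0 -x-> q2 -x-> q4 -y-> q7 -x-> q6 -y-> q0 -x-> q2  → end q2, rejected
w3: Trace: q4 -y-> q7 -x-> q6 -y-> q0 -x-> q2 -y-> q0 -y-> q4 -y-> q7 -y-> q0 -x-> q2 -x-> q4 -y-> q7 -x-> q6  → end q6, accepted

w1, w3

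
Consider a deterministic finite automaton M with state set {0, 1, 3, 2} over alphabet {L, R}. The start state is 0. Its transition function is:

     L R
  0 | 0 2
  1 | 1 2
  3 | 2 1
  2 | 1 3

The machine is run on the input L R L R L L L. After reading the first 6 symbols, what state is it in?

1

start at 0
read 'L': 0 → 0
read 'R': 0 → 2
read 'L': 2 → 1
read 'R': 1 → 2
read 'L': 2 → 1
read 'L': 1 → 1
After 6 symbols: 1.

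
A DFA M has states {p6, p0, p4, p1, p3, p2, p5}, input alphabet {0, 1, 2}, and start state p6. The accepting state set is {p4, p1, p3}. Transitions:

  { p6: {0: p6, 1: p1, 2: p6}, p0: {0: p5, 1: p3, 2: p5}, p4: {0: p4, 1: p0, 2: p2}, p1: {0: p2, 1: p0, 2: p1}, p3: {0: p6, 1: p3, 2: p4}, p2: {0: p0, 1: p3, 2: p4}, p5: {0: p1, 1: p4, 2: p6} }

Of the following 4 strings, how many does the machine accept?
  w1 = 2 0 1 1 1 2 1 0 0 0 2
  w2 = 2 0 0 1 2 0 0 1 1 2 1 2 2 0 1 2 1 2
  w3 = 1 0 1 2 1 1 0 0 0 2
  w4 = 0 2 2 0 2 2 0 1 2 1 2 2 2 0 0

w1: Trace: p6 -2-> p6 -0-> p6 -1-> p1 -1-> p0 -1-> p3 -2-> p4 -1-> p0 -0-> p5 -0-> p1 -0-> p2 -2-> p4  → end p4, accepted
w2: Trace: p6 -2-> p6 -0-> p6 -0-> p6 -1-> p1 -2-> p1 -0-> p2 -0-> p0 -1-> p3 -1-> p3 -2-> p4 -1-> p0 -2-> p5 -2-> p6 -0-> p6 -1-> p1 -2-> p1 -1-> p0 -2-> p5  → end p5, rejected
w3: Trace: p6 -1-> p1 -0-> p2 -1-> p3 -2-> p4 -1-> p0 -1-> p3 -0-> p6 -0-> p6 -0-> p6 -2-> p6  → end p6, rejected
w4: Trace: p6 -0-> p6 -2-> p6 -2-> p6 -0-> p6 -2-> p6 -2-> p6 -0-> p6 -1-> p1 -2-> p1 -1-> p0 -2-> p5 -2-> p6 -2-> p6 -0-> p6 -0-> p6  → end p6, rejected

1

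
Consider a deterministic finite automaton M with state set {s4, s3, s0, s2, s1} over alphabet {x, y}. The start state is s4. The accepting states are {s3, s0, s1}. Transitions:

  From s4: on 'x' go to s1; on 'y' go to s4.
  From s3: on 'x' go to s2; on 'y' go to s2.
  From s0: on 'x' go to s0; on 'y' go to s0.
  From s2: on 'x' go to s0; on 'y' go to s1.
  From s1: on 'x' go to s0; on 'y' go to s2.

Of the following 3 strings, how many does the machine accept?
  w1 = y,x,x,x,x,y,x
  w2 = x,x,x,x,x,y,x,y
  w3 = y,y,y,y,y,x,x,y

3

w1: s4 → s4 → s1 → s0 → s0 → s0 → s0 → s0  → end s0, accepted
w2: s4 → s1 → s0 → s0 → s0 → s0 → s0 → s0 → s0  → end s0, accepted
w3: s4 → s4 → s4 → s4 → s4 → s4 → s1 → s0 → s0  → end s0, accepted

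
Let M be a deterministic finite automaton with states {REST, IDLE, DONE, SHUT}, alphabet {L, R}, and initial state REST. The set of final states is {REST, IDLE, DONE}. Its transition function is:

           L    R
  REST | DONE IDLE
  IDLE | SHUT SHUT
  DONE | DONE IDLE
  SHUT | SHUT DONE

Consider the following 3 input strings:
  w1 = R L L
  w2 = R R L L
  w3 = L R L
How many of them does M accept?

w1:
  start at REST
  read 'R': REST → IDLE
  read 'L': IDLE → SHUT
  read 'L': SHUT → SHUT
  end SHUT, rejected
w2:
  start at REST
  read 'R': REST → IDLE
  read 'R': IDLE → SHUT
  read 'L': SHUT → SHUT
  read 'L': SHUT → SHUT
  end SHUT, rejected
w3:
  start at REST
  read 'L': REST → DONE
  read 'R': DONE → IDLE
  read 'L': IDLE → SHUT
  end SHUT, rejected

0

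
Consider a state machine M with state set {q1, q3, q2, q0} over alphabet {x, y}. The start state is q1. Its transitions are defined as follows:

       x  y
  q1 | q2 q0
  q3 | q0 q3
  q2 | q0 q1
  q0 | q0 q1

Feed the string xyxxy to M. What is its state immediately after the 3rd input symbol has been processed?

q1 → q2 → q1 → q2
After 3 symbols: q2.

q2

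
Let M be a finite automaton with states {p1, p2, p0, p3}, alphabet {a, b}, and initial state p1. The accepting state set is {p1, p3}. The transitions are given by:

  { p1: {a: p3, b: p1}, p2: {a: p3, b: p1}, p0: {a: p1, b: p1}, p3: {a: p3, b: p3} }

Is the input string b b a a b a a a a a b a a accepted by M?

Yes

Trace: p1 -b-> p1 -b-> p1 -a-> p3 -a-> p3 -b-> p3 -a-> p3 -a-> p3 -a-> p3 -a-> p3 -a-> p3 -b-> p3 -a-> p3 -a-> p3
End state p3 is accepting.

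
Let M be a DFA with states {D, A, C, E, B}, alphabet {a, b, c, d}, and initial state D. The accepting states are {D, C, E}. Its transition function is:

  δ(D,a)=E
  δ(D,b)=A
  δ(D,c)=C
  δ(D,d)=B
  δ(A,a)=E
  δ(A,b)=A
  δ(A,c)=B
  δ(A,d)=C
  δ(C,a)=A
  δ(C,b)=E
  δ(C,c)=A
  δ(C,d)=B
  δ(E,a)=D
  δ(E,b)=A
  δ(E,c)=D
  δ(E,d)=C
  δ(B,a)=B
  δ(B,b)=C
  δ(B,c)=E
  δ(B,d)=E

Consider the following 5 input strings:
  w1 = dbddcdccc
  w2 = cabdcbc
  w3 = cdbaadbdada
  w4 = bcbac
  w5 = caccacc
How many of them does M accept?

1

w1: D → B → C → B → E → D → B → E → D → C  → end C, accepted
w2: D → C → A → A → C → A → A → B  → end B, rejected
w3: D → C → B → C → A → E → C → E → C → A → C → A  → end A, rejected
w4: D → A → B → C → A → B  → end B, rejected
w5: D → C → A → B → E → D → C → A  → end A, rejected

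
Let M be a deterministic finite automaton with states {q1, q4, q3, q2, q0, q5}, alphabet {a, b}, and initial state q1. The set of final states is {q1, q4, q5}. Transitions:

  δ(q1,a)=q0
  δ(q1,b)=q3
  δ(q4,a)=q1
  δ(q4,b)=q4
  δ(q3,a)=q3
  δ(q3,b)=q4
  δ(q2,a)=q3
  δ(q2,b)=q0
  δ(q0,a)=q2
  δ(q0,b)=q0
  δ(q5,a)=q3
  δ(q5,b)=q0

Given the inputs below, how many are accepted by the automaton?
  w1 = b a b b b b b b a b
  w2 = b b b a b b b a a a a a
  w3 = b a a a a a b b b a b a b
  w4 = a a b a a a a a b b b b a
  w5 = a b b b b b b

2

w1:
  start at q1
  read 'b': q1 → q3
  read 'a': q3 → q3
  read 'b': q3 → q4
  read 'b': q4 → q4
  read 'b': q4 → q4
  read 'b': q4 → q4
  read 'b': q4 → q4
  read 'b': q4 → q4
  read 'a': q4 → q1
  read 'b': q1 → q3
  end q3, rejected
w2:
  start at q1
  read 'b': q1 → q3
  read 'b': q3 → q4
  read 'b': q4 → q4
  read 'a': q4 → q1
  read 'b': q1 → q3
  read 'b': q3 → q4
  read 'b': q4 → q4
  read 'a': q4 → q1
  read 'a': q1 → q0
  read 'a': q0 → q2
  read 'a': q2 → q3
  read 'a': q3 → q3
  end q3, rejected
w3:
  start at q1
  read 'b': q1 → q3
  read 'a': q3 → q3
  read 'a': q3 → q3
  read 'a': q3 → q3
  read 'a': q3 → q3
  read 'a': q3 → q3
  read 'b': q3 → q4
  read 'b': q4 → q4
  read 'b': q4 → q4
  read 'a': q4 → q1
  read 'b': q1 → q3
  read 'a': q3 → q3
  read 'b': q3 → q4
  end q4, accepted
w4:
  start at q1
  read 'a': q1 → q0
  read 'a': q0 → q2
  read 'b': q2 → q0
  read 'a': q0 → q2
  read 'a': q2 → q3
  read 'a': q3 → q3
  read 'a': q3 → q3
  read 'a': q3 → q3
  read 'b': q3 → q4
  read 'b': q4 → q4
  read 'b': q4 → q4
  read 'b': q4 → q4
  read 'a': q4 → q1
  end q1, accepted
w5:
  start at q1
  read 'a': q1 → q0
  read 'b': q0 → q0
  read 'b': q0 → q0
  read 'b': q0 → q0
  read 'b': q0 → q0
  read 'b': q0 → q0
  read 'b': q0 → q0
  end q0, rejected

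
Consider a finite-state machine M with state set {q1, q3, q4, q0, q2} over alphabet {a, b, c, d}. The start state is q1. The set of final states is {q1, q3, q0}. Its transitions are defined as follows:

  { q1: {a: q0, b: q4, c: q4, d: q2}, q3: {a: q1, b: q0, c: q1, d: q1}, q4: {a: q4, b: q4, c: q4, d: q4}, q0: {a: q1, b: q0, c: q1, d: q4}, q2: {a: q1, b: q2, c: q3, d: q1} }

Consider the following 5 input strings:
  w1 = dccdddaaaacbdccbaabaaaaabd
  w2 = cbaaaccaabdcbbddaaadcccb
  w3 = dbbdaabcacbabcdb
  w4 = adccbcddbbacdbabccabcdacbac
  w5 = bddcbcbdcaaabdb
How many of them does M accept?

0

w1: q1 → q2 → q3 → q1 → q2 → q1 → q2 → q1 → q0 → q1 → q0 → q1 → q4 → q4 → q4 → q4 → q4 → q4 → q4 → q4 → q4 → q4 → q4 → q4 → q4 → q4 → q4  → end q4, rejected
w2: q1 → q4 → q4 → q4 → q4 → q4 → q4 → q4 → q4 → q4 → q4 → q4 → q4 → q4 → q4 → q4 → q4 → q4 → q4 → q4 → q4 → q4 → q4 → q4 → q4  → end q4, rejected
w3: q1 → q2 → q2 → q2 → q1 → q0 → q1 → q4 → q4 → q4 → q4 → q4 → q4 → q4 → q4 → q4 → q4  → end q4, rejected
w4: q1 → q0 → q4 → q4 → q4 → q4 → q4 → q4 → q4 → q4 → q4 → q4 → q4 → q4 → q4 → q4 → q4 → q4 → q4 → q4 → q4 → q4 → q4 → q4 → q4 → q4 → q4 → q4  → end q4, rejected
w5: q1 → q4 → q4 → q4 → q4 → q4 → q4 → q4 → q4 → q4 → q4 → q4 → q4 → q4 → q4 → q4  → end q4, rejected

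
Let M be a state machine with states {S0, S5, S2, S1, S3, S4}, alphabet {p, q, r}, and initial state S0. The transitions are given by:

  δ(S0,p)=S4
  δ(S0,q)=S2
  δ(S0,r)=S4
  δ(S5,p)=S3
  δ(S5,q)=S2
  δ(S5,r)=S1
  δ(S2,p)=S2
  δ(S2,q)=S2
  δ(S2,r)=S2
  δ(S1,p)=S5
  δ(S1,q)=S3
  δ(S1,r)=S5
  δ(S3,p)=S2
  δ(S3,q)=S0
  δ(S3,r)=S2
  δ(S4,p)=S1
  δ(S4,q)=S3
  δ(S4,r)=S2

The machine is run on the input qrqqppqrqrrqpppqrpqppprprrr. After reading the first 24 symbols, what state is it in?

start at S0
read 'q': S0 → S2
read 'r': S2 → S2
read 'q': S2 → S2
read 'q': S2 → S2
read 'p': S2 → S2
read 'p': S2 → S2
read 'q': S2 → S2
read 'r': S2 → S2
read 'q': S2 → S2
read 'r': S2 → S2
read 'r': S2 → S2
read 'q': S2 → S2
read 'p': S2 → S2
read 'p': S2 → S2
read 'p': S2 → S2
read 'q': S2 → S2
read 'r': S2 → S2
read 'p': S2 → S2
read 'q': S2 → S2
read 'p': S2 → S2
read 'p': S2 → S2
read 'p': S2 → S2
read 'r': S2 → S2
read 'p': S2 → S2
After 24 symbols: S2.

S2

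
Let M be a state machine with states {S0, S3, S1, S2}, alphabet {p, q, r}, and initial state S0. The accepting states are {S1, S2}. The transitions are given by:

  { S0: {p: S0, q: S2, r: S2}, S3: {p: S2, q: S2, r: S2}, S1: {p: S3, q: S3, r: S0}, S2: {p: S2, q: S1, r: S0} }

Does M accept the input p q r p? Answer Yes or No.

start at S0
read 'p': S0 → S0
read 'q': S0 → S2
read 'r': S2 → S0
read 'p': S0 → S0
End state S0 is not accepting.

No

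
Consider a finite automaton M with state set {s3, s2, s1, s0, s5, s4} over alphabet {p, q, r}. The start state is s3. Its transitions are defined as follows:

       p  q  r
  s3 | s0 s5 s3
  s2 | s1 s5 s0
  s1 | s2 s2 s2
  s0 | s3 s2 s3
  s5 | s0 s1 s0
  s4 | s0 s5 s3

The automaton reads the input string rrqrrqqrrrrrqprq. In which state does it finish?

s5

start at s3
read 'r': s3 → s3
read 'r': s3 → s3
read 'q': s3 → s5
read 'r': s5 → s0
read 'r': s0 → s3
read 'q': s3 → s5
read 'q': s5 → s1
read 'r': s1 → s2
read 'r': s2 → s0
read 'r': s0 → s3
read 'r': s3 → s3
read 'r': s3 → s3
read 'q': s3 → s5
read 'p': s5 → s0
read 'r': s0 → s3
read 'q': s3 → s5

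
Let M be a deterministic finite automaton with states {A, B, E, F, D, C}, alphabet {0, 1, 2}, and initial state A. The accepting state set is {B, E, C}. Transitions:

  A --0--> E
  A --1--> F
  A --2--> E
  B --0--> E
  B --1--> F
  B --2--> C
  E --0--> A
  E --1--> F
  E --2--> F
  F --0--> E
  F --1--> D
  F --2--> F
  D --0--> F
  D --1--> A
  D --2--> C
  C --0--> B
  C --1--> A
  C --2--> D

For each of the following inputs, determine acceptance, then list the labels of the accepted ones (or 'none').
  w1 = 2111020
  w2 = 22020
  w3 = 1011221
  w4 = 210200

w1: A → E → F → D → A → E → F → E  → end E, accepted
w2: A → E → F → E → F → E  → end E, accepted
w3: A → F → E → F → D → C → D → A  → end A, rejected
w4: A → E → F → E → F → E → A  → end A, rejected

w1, w2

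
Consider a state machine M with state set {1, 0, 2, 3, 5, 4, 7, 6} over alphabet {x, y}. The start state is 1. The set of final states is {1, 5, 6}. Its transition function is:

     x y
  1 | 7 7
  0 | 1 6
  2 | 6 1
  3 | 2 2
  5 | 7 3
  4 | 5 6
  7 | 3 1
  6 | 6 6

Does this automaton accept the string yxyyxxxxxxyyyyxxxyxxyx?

Yes

Trace: 1 -y-> 7 -x-> 3 -y-> 2 -y-> 1 -x-> 7 -x-> 3 -x-> 2 -x-> 6 -x-> 6 -x-> 6 -y-> 6 -y-> 6 -y-> 6 -y-> 6 -x-> 6 -x-> 6 -x-> 6 -y-> 6 -x-> 6 -x-> 6 -y-> 6 -x-> 6
End state 6 is accepting.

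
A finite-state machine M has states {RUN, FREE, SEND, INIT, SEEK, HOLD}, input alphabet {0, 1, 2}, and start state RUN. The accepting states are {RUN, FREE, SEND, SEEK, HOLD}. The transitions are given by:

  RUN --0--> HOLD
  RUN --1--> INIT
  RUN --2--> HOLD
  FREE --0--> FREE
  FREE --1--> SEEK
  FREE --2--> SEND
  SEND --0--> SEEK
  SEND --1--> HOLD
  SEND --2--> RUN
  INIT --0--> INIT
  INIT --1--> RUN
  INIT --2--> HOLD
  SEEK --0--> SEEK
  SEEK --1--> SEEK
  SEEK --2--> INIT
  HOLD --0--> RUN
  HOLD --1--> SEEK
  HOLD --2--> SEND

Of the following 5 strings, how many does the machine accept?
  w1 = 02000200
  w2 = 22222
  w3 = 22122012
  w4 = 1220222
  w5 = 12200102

w1: Trace: RUN -0-> HOLD -2-> SEND -0-> SEEK -0-> SEEK -0-> SEEK -2-> INIT -0-> INIT -0-> INIT  → end INIT, rejected
w2: Trace: RUN -2-> HOLD -2-> SEND -2-> RUN -2-> HOLD -2-> SEND  → end SEND, accepted
w3: Trace: RUN -2-> HOLD -2-> SEND -1-> HOLD -2-> SEND -2-> RUN -0-> HOLD -1-> SEEK -2-> INIT  → end INIT, rejected
w4: Trace: RUN -1-> INIT -2-> HOLD -2-> SEND -0-> SEEK -2-> INIT -2-> HOLD -2-> SEND  → end SEND, accepted
w5: Trace: RUN -1-> INIT -2-> HOLD -2-> SEND -0-> SEEK -0-> SEEK -1-> SEEK -0-> SEEK -2-> INIT  → end INIT, rejected

2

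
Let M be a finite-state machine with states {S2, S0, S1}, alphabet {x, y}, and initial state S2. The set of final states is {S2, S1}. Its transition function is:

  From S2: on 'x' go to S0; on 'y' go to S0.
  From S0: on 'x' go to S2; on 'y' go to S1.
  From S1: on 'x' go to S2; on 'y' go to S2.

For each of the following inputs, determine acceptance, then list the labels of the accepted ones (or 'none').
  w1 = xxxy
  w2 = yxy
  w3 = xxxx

w1, w3

w1: Trace: S2 -x-> S0 -x-> S2 -x-> S0 -y-> S1  → end S1, accepted
w2: Trace: S2 -y-> S0 -x-> S2 -y-> S0  → end S0, rejected
w3: Trace: S2 -x-> S0 -x-> S2 -x-> S0 -x-> S2  → end S2, accepted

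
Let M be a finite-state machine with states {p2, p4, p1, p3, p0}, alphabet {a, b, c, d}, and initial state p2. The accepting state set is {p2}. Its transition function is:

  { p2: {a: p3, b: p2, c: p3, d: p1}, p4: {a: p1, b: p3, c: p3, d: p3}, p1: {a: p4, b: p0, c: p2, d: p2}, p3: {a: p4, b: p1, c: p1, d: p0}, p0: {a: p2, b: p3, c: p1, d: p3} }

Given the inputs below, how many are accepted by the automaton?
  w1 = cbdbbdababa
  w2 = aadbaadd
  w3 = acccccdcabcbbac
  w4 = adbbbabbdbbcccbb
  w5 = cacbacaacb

w1: p2 → p3 → p1 → p2 → p2 → p2 → p1 → p4 → p3 → p4 → p3 → p4  → end p4, rejected
w2: p2 → p3 → p4 → p3 → p1 → p4 → p1 → p2 → p1  → end p1, rejected
w3: p2 → p3 → p1 → p2 → p3 → p1 → p2 → p1 → p2 → p3 → p1 → p2 → p2 → p2 → p3 → p1  → end p1, rejected
w4: p2 → p3 → p0 → p3 → p1 → p0 → p2 → p2 → p2 → p1 → p0 → p3 → p1 → p2 → p3 → p1 → p0  → end p0, rejected
w5: p2 → p3 → p4 → p3 → p1 → p4 → p3 → p4 → p1 → p2 → p2  → end p2, accepted

1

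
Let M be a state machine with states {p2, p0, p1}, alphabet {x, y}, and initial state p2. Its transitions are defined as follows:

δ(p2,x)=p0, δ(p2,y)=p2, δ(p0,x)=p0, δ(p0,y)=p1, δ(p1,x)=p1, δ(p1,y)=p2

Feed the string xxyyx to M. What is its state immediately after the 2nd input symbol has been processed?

Trace: p2 -x-> p0 -x-> p0
After 2 symbols: p0.

p0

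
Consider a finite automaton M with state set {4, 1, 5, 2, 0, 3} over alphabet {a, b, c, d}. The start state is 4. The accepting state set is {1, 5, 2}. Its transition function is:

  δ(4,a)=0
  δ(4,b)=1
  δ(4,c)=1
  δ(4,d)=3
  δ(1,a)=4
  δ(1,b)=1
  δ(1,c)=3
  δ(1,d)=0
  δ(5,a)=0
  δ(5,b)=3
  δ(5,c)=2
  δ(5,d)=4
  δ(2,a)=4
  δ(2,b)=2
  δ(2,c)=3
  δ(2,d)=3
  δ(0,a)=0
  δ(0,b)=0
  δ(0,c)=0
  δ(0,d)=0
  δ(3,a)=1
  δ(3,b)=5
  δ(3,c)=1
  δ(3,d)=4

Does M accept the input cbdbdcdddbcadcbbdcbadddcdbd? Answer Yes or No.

No

Trace: 4 -c-> 1 -b-> 1 -d-> 0 -b-> 0 -d-> 0 -c-> 0 -d-> 0 -d-> 0 -d-> 0 -b-> 0 -c-> 0 -a-> 0 -d-> 0 -c-> 0 -b-> 0 -b-> 0 -d-> 0 -c-> 0 -b-> 0 -a-> 0 -d-> 0 -d-> 0 -d-> 0 -c-> 0 -d-> 0 -b-> 0 -d-> 0
End state 0 is not accepting.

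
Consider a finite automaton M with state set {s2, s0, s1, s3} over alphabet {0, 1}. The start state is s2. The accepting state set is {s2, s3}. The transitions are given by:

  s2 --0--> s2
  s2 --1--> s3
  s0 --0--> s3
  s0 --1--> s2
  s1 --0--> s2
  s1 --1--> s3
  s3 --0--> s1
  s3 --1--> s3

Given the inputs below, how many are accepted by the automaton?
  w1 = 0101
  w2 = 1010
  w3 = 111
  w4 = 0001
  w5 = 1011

4

w1:
  start at s2
  read '0': s2 → s2
  read '1': s2 → s3
  read '0': s3 → s1
  read '1': s1 → s3
  end s3, accepted
w2:
  start at s2
  read '1': s2 → s3
  read '0': s3 → s1
  read '1': s1 → s3
  read '0': s3 → s1
  end s1, rejected
w3:
  start at s2
  read '1': s2 → s3
  read '1': s3 → s3
  read '1': s3 → s3
  end s3, accepted
w4:
  start at s2
  read '0': s2 → s2
  read '0': s2 → s2
  read '0': s2 → s2
  read '1': s2 → s3
  end s3, accepted
w5:
  start at s2
  read '1': s2 → s3
  read '0': s3 → s1
  read '1': s1 → s3
  read '1': s3 → s3
  end s3, accepted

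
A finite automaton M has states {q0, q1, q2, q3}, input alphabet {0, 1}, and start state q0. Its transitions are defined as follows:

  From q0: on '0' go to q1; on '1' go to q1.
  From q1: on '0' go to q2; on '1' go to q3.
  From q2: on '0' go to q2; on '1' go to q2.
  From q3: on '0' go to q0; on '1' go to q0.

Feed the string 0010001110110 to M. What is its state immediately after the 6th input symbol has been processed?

q2

Trace: q0 -0-> q1 -0-> q2 -1-> q2 -0-> q2 -0-> q2 -0-> q2
After 6 symbols: q2.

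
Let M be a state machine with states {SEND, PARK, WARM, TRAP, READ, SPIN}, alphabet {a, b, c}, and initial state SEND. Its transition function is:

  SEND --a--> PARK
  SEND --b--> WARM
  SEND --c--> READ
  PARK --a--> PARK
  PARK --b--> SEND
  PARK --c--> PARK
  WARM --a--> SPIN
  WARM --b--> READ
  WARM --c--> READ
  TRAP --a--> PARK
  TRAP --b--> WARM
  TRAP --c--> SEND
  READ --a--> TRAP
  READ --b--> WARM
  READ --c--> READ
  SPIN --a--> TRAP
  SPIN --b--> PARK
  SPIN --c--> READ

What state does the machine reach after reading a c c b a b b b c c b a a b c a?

TRAP

SEND → PARK → PARK → PARK → SEND → PARK → SEND → WARM → READ → READ → READ → WARM → SPIN → TRAP → WARM → READ → TRAP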